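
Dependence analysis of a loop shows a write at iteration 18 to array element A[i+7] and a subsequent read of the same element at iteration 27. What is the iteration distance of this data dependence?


Distance = read iteration - write iteration
= 27 - 18 = 9

9


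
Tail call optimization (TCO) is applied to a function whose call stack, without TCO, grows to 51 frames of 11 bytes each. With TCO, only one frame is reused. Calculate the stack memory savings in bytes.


Without TCO: 51 * 11 = 561 bytes
With TCO: reuse 1 frame = 11 bytes
Savings = 561 - 11 = 550

550


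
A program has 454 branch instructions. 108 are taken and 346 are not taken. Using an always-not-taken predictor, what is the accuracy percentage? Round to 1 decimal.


Predictor: always-not-taken
Correct predictions = 346
Accuracy = 346 / 454 * 100 = 76.2%

76.2


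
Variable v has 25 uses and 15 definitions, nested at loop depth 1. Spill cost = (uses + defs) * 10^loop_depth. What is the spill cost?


uses + defs = 25 + 15 = 40
10^1 = 10
Spill cost = 40 * 10 = 400

400


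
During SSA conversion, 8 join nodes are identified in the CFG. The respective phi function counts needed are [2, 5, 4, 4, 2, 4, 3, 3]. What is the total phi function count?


Total phi functions = sum of phi functions at each join node
= 2 + 5 + 4 + 4 + 2 + 4 + 3 + 3 = 27

27


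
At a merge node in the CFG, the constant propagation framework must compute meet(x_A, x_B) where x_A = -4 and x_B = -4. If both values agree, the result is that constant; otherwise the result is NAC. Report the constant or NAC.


Meet operation: if both paths give the same constant, result is that constant; if they differ, result is NAC (not-a-constant).
Path A: -4, Path B: -4 -> equal
Result: constant -> -4

-4


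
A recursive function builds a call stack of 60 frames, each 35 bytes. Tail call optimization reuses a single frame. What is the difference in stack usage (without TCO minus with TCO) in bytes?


Without TCO: 60 * 35 = 2100 bytes
With TCO: reuse 1 frame = 35 bytes
Savings = 2100 - 35 = 2065

2065


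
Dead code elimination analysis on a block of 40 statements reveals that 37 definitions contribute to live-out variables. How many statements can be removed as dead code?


Dead code = total statements - live definitions
= 40 - 37 = 3

3


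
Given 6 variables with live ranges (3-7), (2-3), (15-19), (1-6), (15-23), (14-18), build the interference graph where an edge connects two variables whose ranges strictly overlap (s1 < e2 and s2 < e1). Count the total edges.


Check all pairs for overlapping intervals.
Two intervals (s1,e1) and (s2,e2) overlap if s1 < e2 and s2 < e1.
v0 (3-7) vs v1..v5: overlaps v3 -> 1
v1 (2-3) vs v2..v5: overlaps v3 -> 1
v2 (15-19) vs v3..v5: overlaps v4, v5 -> 2
v3 (1-6) vs v4..v5: overlaps none -> 0
v4 (15-23) vs v5: overlaps v5 -> 1
Total overlapping pairs = 1 + 1 + 2 + 0 + 1 = 5

5


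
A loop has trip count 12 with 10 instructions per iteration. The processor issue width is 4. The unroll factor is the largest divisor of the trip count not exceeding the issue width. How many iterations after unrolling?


Largest divisor of 12 <= 4 is 4
New iterations = 12 / 4 = 3

3


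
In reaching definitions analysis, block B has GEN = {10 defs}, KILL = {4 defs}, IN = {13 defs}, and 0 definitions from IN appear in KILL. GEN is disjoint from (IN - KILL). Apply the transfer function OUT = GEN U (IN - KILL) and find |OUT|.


IN - KILL: 13 - 0 = 13 surviving definitions
OUT = GEN + surviving = 10 + 13 = 23

23


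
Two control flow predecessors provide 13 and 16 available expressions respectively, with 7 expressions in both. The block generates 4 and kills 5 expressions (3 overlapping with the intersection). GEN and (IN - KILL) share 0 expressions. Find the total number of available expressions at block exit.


IN = intersection of predecessors = 7
IN - KILL = 7 - 3 = 4
|OUT| = |GEN| + |IN - KILL| - |GEN ∩ (IN - KILL)| = 4 + 4 - 0 = 8

8


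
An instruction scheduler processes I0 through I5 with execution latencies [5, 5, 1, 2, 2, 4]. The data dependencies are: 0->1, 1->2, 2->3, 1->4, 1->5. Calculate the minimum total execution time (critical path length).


Compute longest path through dependency graph: dist(Ik) = max over predecessors of dist + latency(Ik).
dist(I0) = latency 5 = 5
dist(I1) = dist(I0) + 5 = 5 + 5 = 10
dist(I2) = dist(I1) + 1 = 10 + 1 = 11
dist(I3) = dist(I2) + 2 = 11 + 2 = 13
dist(I4) = dist(I1) + 2 = 10 + 2 = 12
dist(I5) = dist(I1) + 4 = 10 + 4 = 14
Critical path = max dist = 14

14


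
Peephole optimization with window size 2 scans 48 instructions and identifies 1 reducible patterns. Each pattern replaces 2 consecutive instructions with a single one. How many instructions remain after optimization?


Each match removes 1 instructions.
Total removed = 1 * 1 = 1
Remaining = 48 - 1 = 47

47


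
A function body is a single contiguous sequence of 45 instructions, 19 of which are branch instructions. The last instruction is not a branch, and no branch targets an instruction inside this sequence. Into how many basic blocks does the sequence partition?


With no in-sequence branch targets, the leaders are the first instruction plus the instruction after each branch.
Number of basic blocks = branches + 1
= 19 + 1 = 20

20


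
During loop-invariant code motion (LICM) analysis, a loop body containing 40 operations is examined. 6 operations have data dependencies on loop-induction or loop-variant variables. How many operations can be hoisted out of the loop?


Invariant candidates = total - loop-dependent
= 40 - 6 = 34

34


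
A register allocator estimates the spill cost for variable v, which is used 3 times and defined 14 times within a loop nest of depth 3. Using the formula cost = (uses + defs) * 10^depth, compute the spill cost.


uses + defs = 3 + 14 = 17
10^3 = 1000
Spill cost = 17 * 1000 = 17000

17000


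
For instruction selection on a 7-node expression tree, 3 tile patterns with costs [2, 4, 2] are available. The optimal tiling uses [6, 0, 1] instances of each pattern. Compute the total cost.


Total cost = sum(count_i * cost_i)
= 6*2 + 0*4 + 1*2
= 14

14


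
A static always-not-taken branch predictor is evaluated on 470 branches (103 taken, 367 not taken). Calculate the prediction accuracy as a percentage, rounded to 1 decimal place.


Predictor: always-not-taken
Correct predictions = 367
Accuracy = 367 / 470 * 100 = 78.1%

78.1


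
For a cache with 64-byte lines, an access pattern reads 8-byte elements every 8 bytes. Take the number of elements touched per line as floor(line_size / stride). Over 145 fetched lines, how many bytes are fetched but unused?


Elements per line = floor(64 / 8) = 8
Bytes used per line = 8 * 8 = 64
Wasted per line = 64 - 64 = 0
Total wasted = 0 * 145 = 0

0


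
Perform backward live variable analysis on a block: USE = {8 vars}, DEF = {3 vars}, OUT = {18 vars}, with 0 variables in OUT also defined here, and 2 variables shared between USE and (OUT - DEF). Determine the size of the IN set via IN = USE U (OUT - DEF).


OUT - DEF: 18 - 0 = 18
|IN| = |USE| + |OUT - DEF| - |USE ∩ (OUT - DEF)| = 8 + 18 - 2 = 24

24


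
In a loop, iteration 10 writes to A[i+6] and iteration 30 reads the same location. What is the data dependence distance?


Distance = read iteration - write iteration
= 30 - 10 = 20

20


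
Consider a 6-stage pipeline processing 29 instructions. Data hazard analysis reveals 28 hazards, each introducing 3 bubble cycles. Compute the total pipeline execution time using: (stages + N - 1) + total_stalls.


Base cycles = 6 + 29 - 1 = 34
Total stalls = 28 * 3 = 84
Total = 34 + 84 = 118

118


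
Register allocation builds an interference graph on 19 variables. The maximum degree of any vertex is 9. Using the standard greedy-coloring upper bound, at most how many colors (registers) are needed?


Greedy coloring never needs more than (max_degree + 1) colors: when coloring a vertex, at most max_degree neighbors are already colored.
Upper bound = 9 + 1 = 10

10


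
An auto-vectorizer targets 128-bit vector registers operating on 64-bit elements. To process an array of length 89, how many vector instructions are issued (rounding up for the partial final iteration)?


Width = 128 / 64 = 2 elements per vector op
Iterations = ceil(89 / 2) = 45

45


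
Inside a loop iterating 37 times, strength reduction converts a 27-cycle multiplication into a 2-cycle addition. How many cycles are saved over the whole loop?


Per-iteration saving = 27 - 2 = 25
Total saved = 37 * 25 = 925

925


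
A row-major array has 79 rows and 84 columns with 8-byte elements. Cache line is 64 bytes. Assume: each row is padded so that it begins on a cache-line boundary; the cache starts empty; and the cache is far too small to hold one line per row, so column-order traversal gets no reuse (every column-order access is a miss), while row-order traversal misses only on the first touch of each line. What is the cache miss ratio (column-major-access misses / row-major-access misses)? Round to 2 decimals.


Each row occupies 84 * 8 = 672 bytes and starts on a line boundary, so it spans ceil(672 / 64) = 11 cache lines.
Row-major traversal misses (one per line touched): 79 * ceil(84 * 8 / 64) = 869
Column-major traversal misses (no reuse, every access misses): 79 * 84 = 6636
Ratio = 6636 / 869 = 7.64

7.64


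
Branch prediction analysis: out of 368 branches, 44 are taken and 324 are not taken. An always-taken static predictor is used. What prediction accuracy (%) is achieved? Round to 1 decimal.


Predictor: always-taken
Correct predictions = 44
Accuracy = 44 / 368 * 100 = 12.0%

12.0


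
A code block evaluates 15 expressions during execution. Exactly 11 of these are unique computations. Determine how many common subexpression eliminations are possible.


CSE count = total expressions - unique expressions
= 15 - 11 = 4

4


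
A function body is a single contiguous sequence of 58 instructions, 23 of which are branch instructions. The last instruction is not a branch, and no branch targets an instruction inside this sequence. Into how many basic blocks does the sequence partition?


With no in-sequence branch targets, the leaders are the first instruction plus the instruction after each branch.
Number of basic blocks = branches + 1
= 23 + 1 = 24

24


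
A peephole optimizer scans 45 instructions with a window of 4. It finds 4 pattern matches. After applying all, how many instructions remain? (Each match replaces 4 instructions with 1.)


Each match removes 3 instructions.
Total removed = 4 * 3 = 12
Remaining = 45 - 12 = 33

33


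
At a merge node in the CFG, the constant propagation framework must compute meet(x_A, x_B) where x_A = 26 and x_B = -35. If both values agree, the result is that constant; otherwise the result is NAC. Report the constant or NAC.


Meet operation: if both paths give the same constant, result is that constant; if they differ, result is NAC (not-a-constant).
Path A: 26, Path B: -35 -> differ
Result: not-a-constant -> NAC

NAC


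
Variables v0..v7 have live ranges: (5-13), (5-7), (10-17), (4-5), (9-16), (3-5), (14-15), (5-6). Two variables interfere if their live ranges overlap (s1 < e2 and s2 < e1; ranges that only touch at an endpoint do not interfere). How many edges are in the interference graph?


Check all pairs for overlapping intervals.
Two intervals (s1,e1) and (s2,e2) overlap if s1 < e2 and s2 < e1.
v0 (5-13) vs v1..v7: overlaps v1, v2, v4, v7 -> 4
v1 (5-7) vs v2..v7: overlaps v7 -> 1
v2 (10-17) vs v3..v7: overlaps v4, v6 -> 2
v3 (4-5) vs v4..v7: overlaps v5 -> 1
v4 (9-16) vs v5..v7: overlaps v6 -> 1
v5 (3-5) vs v6..v7: overlaps none -> 0
v6 (14-15) vs v7: overlaps none -> 0
Total overlapping pairs = 4 + 1 + 2 + 1 + 1 + 0 + 0 = 9

9


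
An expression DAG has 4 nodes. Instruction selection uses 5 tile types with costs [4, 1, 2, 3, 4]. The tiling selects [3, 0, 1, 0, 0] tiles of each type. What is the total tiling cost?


Total cost = sum(count_i * cost_i)
= 3*4 + 0*1 + 1*2 + 0*3 + 0*4
= 14

14


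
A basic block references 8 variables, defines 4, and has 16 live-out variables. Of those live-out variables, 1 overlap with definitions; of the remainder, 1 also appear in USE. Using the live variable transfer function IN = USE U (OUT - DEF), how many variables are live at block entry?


OUT - DEF: 16 - 1 = 15
|IN| = |USE| + |OUT - DEF| - |USE ∩ (OUT - DEF)| = 8 + 15 - 1 = 22

22


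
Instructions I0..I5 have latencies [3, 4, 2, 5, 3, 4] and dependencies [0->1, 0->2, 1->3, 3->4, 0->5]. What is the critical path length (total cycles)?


Compute longest path through dependency graph: dist(Ik) = max over predecessors of dist + latency(Ik).
dist(I0) = latency 3 = 3
dist(I1) = dist(I0) + 4 = 3 + 4 = 7
dist(I2) = dist(I0) + 2 = 3 + 2 = 5
dist(I3) = dist(I1) + 5 = 7 + 5 = 12
dist(I4) = dist(I3) + 3 = 12 + 3 = 15
dist(I5) = dist(I0) + 4 = 3 + 4 = 7
Critical path = max dist = 15

15


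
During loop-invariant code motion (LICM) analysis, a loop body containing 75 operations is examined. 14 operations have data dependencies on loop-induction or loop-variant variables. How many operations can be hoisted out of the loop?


Invariant candidates = total - loop-dependent
= 75 - 14 = 61

61


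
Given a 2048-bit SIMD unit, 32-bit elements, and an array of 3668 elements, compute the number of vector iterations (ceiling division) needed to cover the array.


Width = 2048 / 32 = 64 elements per vector op
Iterations = ceil(3668 / 64) = 58

58


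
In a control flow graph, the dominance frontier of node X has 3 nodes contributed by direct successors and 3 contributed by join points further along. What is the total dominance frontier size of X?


DF(X) = direct successor contributions + join point contributions
= 3 + 3 = 6

6


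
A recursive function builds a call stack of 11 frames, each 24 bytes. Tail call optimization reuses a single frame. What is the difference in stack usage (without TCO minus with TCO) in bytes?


Without TCO: 11 * 24 = 264 bytes
With TCO: reuse 1 frame = 24 bytes
Savings = 264 - 24 = 240

240


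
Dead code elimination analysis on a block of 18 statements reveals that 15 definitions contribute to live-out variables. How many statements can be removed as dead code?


Dead code = total statements - live definitions
= 18 - 15 = 3

3


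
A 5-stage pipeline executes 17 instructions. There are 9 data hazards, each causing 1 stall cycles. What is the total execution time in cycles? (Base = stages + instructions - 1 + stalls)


Base cycles = 5 + 17 - 1 = 21
Total stalls = 9 * 1 = 9
Total = 21 + 9 = 30

30


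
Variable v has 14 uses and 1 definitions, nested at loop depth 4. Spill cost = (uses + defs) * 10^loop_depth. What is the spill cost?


uses + defs = 14 + 1 = 15
10^4 = 10000
Spill cost = 15 * 10000 = 150000

150000


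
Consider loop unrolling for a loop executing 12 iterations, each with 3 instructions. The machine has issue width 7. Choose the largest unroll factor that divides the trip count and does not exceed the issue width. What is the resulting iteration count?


Largest divisor of 12 <= 7 is 6
New iterations = 12 / 6 = 2

2


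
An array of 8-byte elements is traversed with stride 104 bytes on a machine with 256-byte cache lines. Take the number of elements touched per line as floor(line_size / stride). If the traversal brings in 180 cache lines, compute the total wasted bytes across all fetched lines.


Elements per line = floor(256 / 104) = 2
Bytes used per line = 2 * 8 = 16
Wasted per line = 256 - 16 = 240
Total wasted = 240 * 180 = 43200

43200


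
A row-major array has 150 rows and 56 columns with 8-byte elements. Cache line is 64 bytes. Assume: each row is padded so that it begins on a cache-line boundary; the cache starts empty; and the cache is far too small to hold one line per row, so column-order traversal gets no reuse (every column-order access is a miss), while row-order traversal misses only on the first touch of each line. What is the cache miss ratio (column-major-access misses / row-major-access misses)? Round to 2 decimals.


Each row occupies 56 * 8 = 448 bytes and starts on a line boundary, so it spans ceil(448 / 64) = 7 cache lines.
Row-major traversal misses (one per line touched): 150 * ceil(56 * 8 / 64) = 1050
Column-major traversal misses (no reuse, every access misses): 150 * 56 = 8400
Ratio = 8400 / 1050 = 8.0

8.0


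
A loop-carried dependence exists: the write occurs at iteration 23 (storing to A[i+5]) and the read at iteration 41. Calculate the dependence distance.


Distance = read iteration - write iteration
= 41 - 23 = 18

18


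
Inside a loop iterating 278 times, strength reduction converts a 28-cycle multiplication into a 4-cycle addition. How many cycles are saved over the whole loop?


Per-iteration saving = 28 - 4 = 24
Total saved = 278 * 24 = 6672

6672


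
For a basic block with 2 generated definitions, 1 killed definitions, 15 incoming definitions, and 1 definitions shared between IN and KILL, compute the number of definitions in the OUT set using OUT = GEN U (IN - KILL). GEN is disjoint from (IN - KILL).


IN - KILL: 15 - 1 = 14 surviving definitions
OUT = GEN + surviving = 2 + 14 = 16

16


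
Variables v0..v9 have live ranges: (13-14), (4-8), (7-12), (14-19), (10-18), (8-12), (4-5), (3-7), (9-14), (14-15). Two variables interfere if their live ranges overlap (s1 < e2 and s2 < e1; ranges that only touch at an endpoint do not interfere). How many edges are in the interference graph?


Check all pairs for overlapping intervals.
Two intervals (s1,e1) and (s2,e2) overlap if s1 < e2 and s2 < e1.
v0 (13-14) vs v1..v9: overlaps v4, v8 -> 2
v1 (4-8) vs v2..v9: overlaps v2, v6, v7 -> 3
v2 (7-12) vs v3..v9: overlaps v4, v5, v8 -> 3
v3 (14-19) vs v4..v9: overlaps v4, v9 -> 2
v4 (10-18) vs v5..v9: overlaps v5, v8, v9 -> 3
v5 (8-12) vs v6..v9: overlaps v8 -> 1
v6 (4-5) vs v7..v9: overlaps v7 -> 1
v7 (3-7) vs v8..v9: overlaps none -> 0
v8 (9-14) vs v9: overlaps none -> 0
Total overlapping pairs = 2 + 3 + 3 + 2 + 3 + 1 + 1 + 0 + 0 = 15

15


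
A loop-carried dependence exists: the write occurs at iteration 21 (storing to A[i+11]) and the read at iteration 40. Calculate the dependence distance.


Distance = read iteration - write iteration
= 40 - 21 = 19

19


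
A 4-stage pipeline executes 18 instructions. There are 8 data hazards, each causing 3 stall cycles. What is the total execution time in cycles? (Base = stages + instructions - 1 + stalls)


Base cycles = 4 + 18 - 1 = 21
Total stalls = 8 * 3 = 24
Total = 21 + 24 = 45

45


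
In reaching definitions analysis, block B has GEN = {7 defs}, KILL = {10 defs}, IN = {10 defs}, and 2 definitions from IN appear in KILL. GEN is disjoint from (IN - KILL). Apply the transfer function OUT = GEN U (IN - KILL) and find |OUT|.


IN - KILL: 10 - 2 = 8 surviving definitions
OUT = GEN + surviving = 7 + 8 = 15

15


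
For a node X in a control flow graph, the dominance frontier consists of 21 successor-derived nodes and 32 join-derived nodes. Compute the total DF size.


DF(X) = direct successor contributions + join point contributions
= 21 + 32 = 53

53


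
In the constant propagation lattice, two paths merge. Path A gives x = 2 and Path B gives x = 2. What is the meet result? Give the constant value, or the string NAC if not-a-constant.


Meet operation: if both paths give the same constant, result is that constant; if they differ, result is NAC (not-a-constant).
Path A: 2, Path B: 2 -> equal
Result: constant -> 2

2


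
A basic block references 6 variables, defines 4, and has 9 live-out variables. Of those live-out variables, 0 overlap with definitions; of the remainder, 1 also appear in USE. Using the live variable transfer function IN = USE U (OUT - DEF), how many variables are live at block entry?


OUT - DEF: 9 - 0 = 9
|IN| = |USE| + |OUT - DEF| - |USE ∩ (OUT - DEF)| = 6 + 9 - 1 = 14

14


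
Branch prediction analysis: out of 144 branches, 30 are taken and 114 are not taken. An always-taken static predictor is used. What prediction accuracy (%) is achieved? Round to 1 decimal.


Predictor: always-taken
Correct predictions = 30
Accuracy = 30 / 144 * 100 = 20.8%

20.8


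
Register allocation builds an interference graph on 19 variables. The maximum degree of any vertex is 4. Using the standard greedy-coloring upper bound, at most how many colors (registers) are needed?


Greedy coloring never needs more than (max_degree + 1) colors: when coloring a vertex, at most max_degree neighbors are already colored.
Upper bound = 4 + 1 = 5

5


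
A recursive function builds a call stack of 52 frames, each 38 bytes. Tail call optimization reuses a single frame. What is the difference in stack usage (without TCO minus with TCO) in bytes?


Without TCO: 52 * 38 = 1976 bytes
With TCO: reuse 1 frame = 38 bytes
Savings = 1976 - 38 = 1938

1938


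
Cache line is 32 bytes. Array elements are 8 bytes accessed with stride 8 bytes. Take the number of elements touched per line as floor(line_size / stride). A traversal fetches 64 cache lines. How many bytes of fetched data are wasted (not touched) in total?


Elements per line = floor(32 / 8) = 4
Bytes used per line = 4 * 8 = 32
Wasted per line = 32 - 32 = 0
Total wasted = 0 * 64 = 0

0


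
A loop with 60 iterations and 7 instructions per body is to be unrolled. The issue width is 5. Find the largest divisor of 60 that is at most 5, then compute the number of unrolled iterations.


Largest divisor of 60 <= 5 is 5
New iterations = 60 / 5 = 12

12


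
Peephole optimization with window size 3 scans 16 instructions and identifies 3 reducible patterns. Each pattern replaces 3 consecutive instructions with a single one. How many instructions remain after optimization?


Each match removes 2 instructions.
Total removed = 3 * 2 = 6
Remaining = 16 - 6 = 10

10


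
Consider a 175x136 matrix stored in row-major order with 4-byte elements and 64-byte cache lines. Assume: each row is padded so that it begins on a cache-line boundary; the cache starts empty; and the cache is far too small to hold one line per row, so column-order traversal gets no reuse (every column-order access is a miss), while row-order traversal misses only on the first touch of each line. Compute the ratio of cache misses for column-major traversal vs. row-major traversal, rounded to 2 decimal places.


Each row occupies 136 * 4 = 544 bytes and starts on a line boundary, so it spans ceil(544 / 64) = 9 cache lines.
Row-major traversal misses (one per line touched): 175 * ceil(136 * 4 / 64) = 1575
Column-major traversal misses (no reuse, every access misses): 175 * 136 = 23800
Ratio = 23800 / 1575 = 15.11

15.11


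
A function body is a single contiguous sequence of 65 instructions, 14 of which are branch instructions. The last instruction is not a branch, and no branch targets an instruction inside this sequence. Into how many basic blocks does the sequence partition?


With no in-sequence branch targets, the leaders are the first instruction plus the instruction after each branch.
Number of basic blocks = branches + 1
= 14 + 1 = 15

15


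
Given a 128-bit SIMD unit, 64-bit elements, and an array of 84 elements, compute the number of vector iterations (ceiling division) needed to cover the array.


Width = 128 / 64 = 2 elements per vector op
Iterations = ceil(84 / 2) = 42

42


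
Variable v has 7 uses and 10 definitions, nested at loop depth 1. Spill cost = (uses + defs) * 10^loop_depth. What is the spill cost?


uses + defs = 7 + 10 = 17
10^1 = 10
Spill cost = 17 * 10 = 170

170


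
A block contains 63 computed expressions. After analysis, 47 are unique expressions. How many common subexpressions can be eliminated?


CSE count = total expressions - unique expressions
= 63 - 47 = 16

16


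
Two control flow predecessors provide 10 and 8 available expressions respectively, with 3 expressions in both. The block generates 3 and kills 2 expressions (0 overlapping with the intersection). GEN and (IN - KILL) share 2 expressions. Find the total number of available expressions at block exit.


IN = intersection of predecessors = 3
IN - KILL = 3 - 0 = 3
|OUT| = |GEN| + |IN - KILL| - |GEN ∩ (IN - KILL)| = 3 + 3 - 2 = 4

4


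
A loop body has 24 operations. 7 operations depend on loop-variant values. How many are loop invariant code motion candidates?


Invariant candidates = total - loop-dependent
= 24 - 7 = 17

17


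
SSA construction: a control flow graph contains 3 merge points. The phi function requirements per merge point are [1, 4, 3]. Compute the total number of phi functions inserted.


Total phi functions = sum of phi functions at each join node
= 1 + 4 + 3 = 8

8


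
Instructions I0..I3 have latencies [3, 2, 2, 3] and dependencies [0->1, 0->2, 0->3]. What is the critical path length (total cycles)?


Compute longest path through dependency graph: dist(Ik) = max over predecessors of dist + latency(Ik).
dist(I0) = latency 3 = 3
dist(I1) = dist(I0) + 2 = 3 + 2 = 5
dist(I2) = dist(I0) + 2 = 3 + 2 = 5
dist(I3) = dist(I0) + 3 = 3 + 3 = 6
Critical path = max dist = 6

6


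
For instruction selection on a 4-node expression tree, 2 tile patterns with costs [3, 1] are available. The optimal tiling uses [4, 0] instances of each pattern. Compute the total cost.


Total cost = sum(count_i * cost_i)
= 4*3 + 0*1
= 12

12


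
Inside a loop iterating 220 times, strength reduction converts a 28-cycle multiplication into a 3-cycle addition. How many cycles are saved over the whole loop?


Per-iteration saving = 28 - 3 = 25
Total saved = 220 * 25 = 5500

5500


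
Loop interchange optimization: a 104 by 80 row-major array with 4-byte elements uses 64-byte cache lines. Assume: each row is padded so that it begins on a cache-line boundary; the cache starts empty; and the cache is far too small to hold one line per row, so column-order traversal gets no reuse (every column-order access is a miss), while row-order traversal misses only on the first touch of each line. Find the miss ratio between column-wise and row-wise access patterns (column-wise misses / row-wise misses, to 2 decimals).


Each row occupies 80 * 4 = 320 bytes and starts on a line boundary, so it spans ceil(320 / 64) = 5 cache lines.
Row-major traversal misses (one per line touched): 104 * ceil(80 * 4 / 64) = 520
Column-major traversal misses (no reuse, every access misses): 104 * 80 = 8320
Ratio = 8320 / 520 = 16.0

16.0


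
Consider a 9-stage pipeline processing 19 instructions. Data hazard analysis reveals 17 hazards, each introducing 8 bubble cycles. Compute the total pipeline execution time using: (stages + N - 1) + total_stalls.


Base cycles = 9 + 19 - 1 = 27
Total stalls = 17 * 8 = 136
Total = 27 + 136 = 163

163


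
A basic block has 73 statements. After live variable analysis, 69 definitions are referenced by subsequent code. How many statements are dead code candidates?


Dead code = total statements - live definitions
= 73 - 69 = 4

4


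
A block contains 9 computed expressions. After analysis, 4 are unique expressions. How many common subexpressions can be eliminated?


CSE count = total expressions - unique expressions
= 9 - 4 = 5

5


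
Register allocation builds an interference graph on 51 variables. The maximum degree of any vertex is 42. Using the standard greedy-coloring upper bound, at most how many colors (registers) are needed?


Greedy coloring never needs more than (max_degree + 1) colors: when coloring a vertex, at most max_degree neighbors are already colored.
Upper bound = 42 + 1 = 43

43


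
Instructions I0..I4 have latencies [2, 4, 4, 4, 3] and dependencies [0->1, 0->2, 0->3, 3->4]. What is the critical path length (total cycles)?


Compute longest path through dependency graph: dist(Ik) = max over predecessors of dist + latency(Ik).
dist(I0) = latency 2 = 2
dist(I1) = dist(I0) + 4 = 2 + 4 = 6
dist(I2) = dist(I0) + 4 = 2 + 4 = 6
dist(I3) = dist(I0) + 4 = 2 + 4 = 6
dist(I4) = dist(I3) + 3 = 6 + 3 = 9
Critical path = max dist = 9

9


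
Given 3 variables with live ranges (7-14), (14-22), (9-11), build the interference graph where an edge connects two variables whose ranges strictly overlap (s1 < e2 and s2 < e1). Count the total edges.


Check all pairs for overlapping intervals.
Two intervals (s1,e1) and (s2,e2) overlap if s1 < e2 and s2 < e1.
v0 (7-14) vs v1..v2: overlaps v2 -> 1
v1 (14-22) vs v2: overlaps none -> 0
Total overlapping pairs = 1 + 0 = 1

1


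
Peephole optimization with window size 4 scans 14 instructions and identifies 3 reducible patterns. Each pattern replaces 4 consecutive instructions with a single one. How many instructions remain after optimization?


Each match removes 3 instructions.
Total removed = 3 * 3 = 9
Remaining = 14 - 9 = 5

5


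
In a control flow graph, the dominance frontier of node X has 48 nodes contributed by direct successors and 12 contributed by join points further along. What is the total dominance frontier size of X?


DF(X) = direct successor contributions + join point contributions
= 48 + 12 = 60

60


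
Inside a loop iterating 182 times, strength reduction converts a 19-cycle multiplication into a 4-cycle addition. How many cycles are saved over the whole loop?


Per-iteration saving = 19 - 4 = 15
Total saved = 182 * 15 = 2730

2730


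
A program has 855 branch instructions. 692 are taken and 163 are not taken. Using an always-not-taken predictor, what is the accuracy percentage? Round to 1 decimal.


Predictor: always-not-taken
Correct predictions = 163
Accuracy = 163 / 855 * 100 = 19.1%

19.1


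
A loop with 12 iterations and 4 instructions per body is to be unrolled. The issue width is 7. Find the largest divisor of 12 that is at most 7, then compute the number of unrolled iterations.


Largest divisor of 12 <= 7 is 6
New iterations = 12 / 6 = 2

2


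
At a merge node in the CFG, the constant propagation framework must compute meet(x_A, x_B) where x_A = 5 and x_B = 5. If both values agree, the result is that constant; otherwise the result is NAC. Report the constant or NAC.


Meet operation: if both paths give the same constant, result is that constant; if they differ, result is NAC (not-a-constant).
Path A: 5, Path B: 5 -> equal
Result: constant -> 5

5


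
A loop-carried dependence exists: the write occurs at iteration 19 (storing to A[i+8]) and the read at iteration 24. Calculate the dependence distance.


Distance = read iteration - write iteration
= 24 - 19 = 5

5


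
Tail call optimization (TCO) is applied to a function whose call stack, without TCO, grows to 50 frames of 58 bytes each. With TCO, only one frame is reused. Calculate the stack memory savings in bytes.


Without TCO: 50 * 58 = 2900 bytes
With TCO: reuse 1 frame = 58 bytes
Savings = 2900 - 58 = 2842

2842


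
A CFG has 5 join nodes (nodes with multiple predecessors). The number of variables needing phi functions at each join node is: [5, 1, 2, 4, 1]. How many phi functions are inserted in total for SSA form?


Total phi functions = sum of phi functions at each join node
= 5 + 1 + 2 + 4 + 1 = 13

13


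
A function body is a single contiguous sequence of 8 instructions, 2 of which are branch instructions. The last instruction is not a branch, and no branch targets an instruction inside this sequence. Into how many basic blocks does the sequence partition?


With no in-sequence branch targets, the leaders are the first instruction plus the instruction after each branch.
Number of basic blocks = branches + 1
= 2 + 1 = 3

3


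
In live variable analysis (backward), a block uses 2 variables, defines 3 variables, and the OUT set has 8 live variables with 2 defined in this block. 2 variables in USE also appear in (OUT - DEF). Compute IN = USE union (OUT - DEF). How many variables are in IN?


OUT - DEF: 8 - 2 = 6
|IN| = |USE| + |OUT - DEF| - |USE ∩ (OUT - DEF)| = 2 + 6 - 2 = 6

6


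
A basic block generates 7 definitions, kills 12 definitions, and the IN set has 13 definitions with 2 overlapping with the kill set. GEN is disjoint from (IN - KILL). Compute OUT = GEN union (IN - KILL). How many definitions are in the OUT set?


IN - KILL: 13 - 2 = 11 surviving definitions
OUT = GEN + surviving = 7 + 11 = 18

18


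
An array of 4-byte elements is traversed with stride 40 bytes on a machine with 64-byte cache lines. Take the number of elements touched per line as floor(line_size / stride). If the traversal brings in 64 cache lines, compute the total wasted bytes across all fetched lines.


Elements per line = floor(64 / 40) = 1
Bytes used per line = 1 * 4 = 4
Wasted per line = 64 - 4 = 60
Total wasted = 60 * 64 = 3840

3840


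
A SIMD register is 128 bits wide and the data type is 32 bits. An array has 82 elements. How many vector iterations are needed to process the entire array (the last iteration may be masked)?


Width = 128 / 32 = 4 elements per vector op
Iterations = ceil(82 / 4) = 21

21


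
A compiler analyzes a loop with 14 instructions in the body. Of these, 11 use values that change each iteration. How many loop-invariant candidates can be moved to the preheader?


Invariant candidates = total - loop-dependent
= 14 - 11 = 3

3


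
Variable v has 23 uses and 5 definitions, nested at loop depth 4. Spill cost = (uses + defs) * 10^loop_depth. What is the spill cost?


uses + defs = 23 + 5 = 28
10^4 = 10000
Spill cost = 28 * 10000 = 280000

280000


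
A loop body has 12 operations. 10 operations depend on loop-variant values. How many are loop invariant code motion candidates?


Invariant candidates = total - loop-dependent
= 12 - 10 = 2

2


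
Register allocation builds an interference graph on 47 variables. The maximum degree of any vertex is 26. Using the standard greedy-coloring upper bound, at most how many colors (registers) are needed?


Greedy coloring never needs more than (max_degree + 1) colors: when coloring a vertex, at most max_degree neighbors are already colored.
Upper bound = 26 + 1 = 27

27


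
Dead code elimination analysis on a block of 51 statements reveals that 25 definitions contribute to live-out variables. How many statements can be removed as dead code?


Dead code = total statements - live definitions
= 51 - 25 = 26

26


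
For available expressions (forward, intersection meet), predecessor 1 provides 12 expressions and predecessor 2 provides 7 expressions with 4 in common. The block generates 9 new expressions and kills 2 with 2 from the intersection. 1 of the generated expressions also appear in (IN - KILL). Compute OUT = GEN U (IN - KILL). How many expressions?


IN = intersection of predecessors = 4
IN - KILL = 4 - 2 = 2
|OUT| = |GEN| + |IN - KILL| - |GEN ∩ (IN - KILL)| = 9 + 2 - 1 = 10

10


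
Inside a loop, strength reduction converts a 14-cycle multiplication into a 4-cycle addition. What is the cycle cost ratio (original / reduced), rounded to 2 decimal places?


Ratio = mult_cost / add_cost = 14 / 4 = 3.5

3.5


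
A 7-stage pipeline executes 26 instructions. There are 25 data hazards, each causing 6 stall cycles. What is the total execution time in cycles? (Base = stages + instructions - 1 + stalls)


Base cycles = 7 + 26 - 1 = 32
Total stalls = 25 * 6 = 150
Total = 32 + 150 = 182

182


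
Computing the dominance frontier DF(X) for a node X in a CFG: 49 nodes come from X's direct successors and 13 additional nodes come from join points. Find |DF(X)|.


DF(X) = direct successor contributions + join point contributions
= 49 + 13 = 62

62


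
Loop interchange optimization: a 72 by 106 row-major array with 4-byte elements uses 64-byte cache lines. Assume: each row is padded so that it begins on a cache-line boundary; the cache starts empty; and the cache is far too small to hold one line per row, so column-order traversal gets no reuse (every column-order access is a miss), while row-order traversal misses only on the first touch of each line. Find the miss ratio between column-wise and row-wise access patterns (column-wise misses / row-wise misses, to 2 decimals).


Each row occupies 106 * 4 = 424 bytes and starts on a line boundary, so it spans ceil(424 / 64) = 7 cache lines.
Row-major traversal misses (one per line touched): 72 * ceil(106 * 4 / 64) = 504
Column-major traversal misses (no reuse, every access misses): 72 * 106 = 7632
Ratio = 7632 / 504 = 15.14

15.14


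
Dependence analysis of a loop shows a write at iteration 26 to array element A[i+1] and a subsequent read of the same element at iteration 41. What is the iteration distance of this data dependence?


Distance = read iteration - write iteration
= 41 - 26 = 15

15


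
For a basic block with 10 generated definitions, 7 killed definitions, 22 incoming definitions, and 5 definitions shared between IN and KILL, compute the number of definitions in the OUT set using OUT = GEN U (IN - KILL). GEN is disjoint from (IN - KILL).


IN - KILL: 22 - 5 = 17 surviving definitions
OUT = GEN + surviving = 10 + 17 = 27

27


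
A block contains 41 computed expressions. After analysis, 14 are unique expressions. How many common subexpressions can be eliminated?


CSE count = total expressions - unique expressions
= 41 - 14 = 27

27


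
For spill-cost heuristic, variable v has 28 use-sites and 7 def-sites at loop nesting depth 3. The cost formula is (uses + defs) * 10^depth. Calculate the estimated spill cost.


uses + defs = 28 + 7 = 35
10^3 = 1000
Spill cost = 35 * 1000 = 35000

35000


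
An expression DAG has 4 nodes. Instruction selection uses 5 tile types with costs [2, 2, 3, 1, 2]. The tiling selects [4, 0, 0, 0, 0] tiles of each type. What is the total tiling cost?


Total cost = sum(count_i * cost_i)
= 4*2 + 0*2 + 0*3 + 0*1 + 0*2
= 8

8


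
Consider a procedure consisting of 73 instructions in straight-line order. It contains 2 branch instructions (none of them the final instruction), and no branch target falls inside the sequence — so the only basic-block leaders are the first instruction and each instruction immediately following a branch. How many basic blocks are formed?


With no in-sequence branch targets, the leaders are the first instruction plus the instruction after each branch.
Number of basic blocks = branches + 1
= 2 + 1 = 3

3


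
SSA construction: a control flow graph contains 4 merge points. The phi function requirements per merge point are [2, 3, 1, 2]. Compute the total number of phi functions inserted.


Total phi functions = sum of phi functions at each join node
= 2 + 3 + 1 + 2 = 8

8


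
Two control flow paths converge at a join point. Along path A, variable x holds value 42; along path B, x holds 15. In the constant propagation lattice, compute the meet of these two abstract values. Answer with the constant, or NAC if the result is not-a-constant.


Meet operation: if both paths give the same constant, result is that constant; if they differ, result is NAC (not-a-constant).
Path A: 42, Path B: 15 -> differ
Result: not-a-constant -> NAC

NAC


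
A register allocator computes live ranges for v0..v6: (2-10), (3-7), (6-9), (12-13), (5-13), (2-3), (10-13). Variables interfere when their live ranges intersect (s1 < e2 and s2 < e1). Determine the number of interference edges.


Check all pairs for overlapping intervals.
Two intervals (s1,e1) and (s2,e2) overlap if s1 < e2 and s2 < e1.
v0 (2-10) vs v1..v6: overlaps v1, v2, v4, v5 -> 4
v1 (3-7) vs v2..v6: overlaps v2, v4 -> 2
v2 (6-9) vs v3..v6: overlaps v4 -> 1
v3 (12-13) vs v4..v6: overlaps v4, v6 -> 2
v4 (5-13) vs v5..v6: overlaps v6 -> 1
v5 (2-3) vs v6: overlaps none -> 0
Total overlapping pairs = 4 + 2 + 1 + 2 + 1 + 0 = 10

10


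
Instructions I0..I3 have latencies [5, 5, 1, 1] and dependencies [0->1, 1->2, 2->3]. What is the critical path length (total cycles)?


Compute longest path through dependency graph: dist(Ik) = max over predecessors of dist + latency(Ik).
dist(I0) = latency 5 = 5
dist(I1) = dist(I0) + 5 = 5 + 5 = 10
dist(I2) = dist(I1) + 1 = 10 + 1 = 11
dist(I3) = dist(I2) + 1 = 11 + 1 = 12
Critical path = max dist = 12

12
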